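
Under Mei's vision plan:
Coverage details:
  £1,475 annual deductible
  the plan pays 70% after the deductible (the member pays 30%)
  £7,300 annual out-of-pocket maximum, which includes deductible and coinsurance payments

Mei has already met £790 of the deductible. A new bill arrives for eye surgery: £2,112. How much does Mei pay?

£790 of the £1,475 deductible is already met, leaving £685.
That leaves £2,112 − £685 = £1,427 for coinsurance.
Member's 30% share of £1,427 is £428.10.
Member responsibility before any cap: £685 + £428.10 = £1,113.10.
Year-to-date out-of-pocket becomes £790 + £1,113.10 = £1,903.10, still under the £7,300 maximum, so no cap applies.

£1,113.10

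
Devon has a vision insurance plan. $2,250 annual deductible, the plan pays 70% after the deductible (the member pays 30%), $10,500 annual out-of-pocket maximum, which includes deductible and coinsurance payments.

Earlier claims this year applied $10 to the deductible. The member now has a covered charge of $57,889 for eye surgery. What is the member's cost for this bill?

$10,490

$10 of the $2,250 deductible is already met, leaving $2,240.
The remaining $55,649 (= $57,889 − $2,240) moves to coinsurance.
Member's 30% share of $55,649 is $16,694.70.
Member responsibility before any cap: $2,240 + $16,694.70 = $18,934.70.
Year-to-date out-of-pocket would reach $10 + $18,934.70 = $18,944.70, above the $10,500 maximum, so the member pays only $10,500 − $10 = $10,490.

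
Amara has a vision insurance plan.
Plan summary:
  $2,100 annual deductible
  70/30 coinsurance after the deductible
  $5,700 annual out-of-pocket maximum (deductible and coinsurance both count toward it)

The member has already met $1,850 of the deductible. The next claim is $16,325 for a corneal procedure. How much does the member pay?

Deductible still to meet: $2,100 − $1,850 = $250.
After the $250 deductible portion, $16,325 − $250 = $16,075 is subject to coinsurance.
Member's 30% share of $16,075 is $4,822.50.
So the member owes $250 + $4,822.50 = $5,072.50 before any cap.
That would bring total out-of-pocket to $6,922.50, past the $5,700 cap. The member is capped at $5,700 − $1,850 = $3,850 on this claim.

$3,850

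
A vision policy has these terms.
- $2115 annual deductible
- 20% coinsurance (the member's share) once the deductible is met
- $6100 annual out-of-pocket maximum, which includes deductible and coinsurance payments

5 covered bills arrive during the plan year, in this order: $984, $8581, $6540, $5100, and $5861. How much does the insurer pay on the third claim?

$5232

Claim 1 — $984: fully absorbed by the deductible. Member pays $984; OOP now $984. Plan pays $984 − $984 = $0.
Claim 2 — $8581: $1131 to deductible, leaving $7450; member's 20% is $1490. Member pays $2621; OOP now $3605. Insurer: $8581 − $2621 = $5960.
Claim 3 — $6540: deductible met; 20% of $6540 = $1308. Member owes $1308 (running OOP $4913). Insurer: $6540 − $1308 = $5232.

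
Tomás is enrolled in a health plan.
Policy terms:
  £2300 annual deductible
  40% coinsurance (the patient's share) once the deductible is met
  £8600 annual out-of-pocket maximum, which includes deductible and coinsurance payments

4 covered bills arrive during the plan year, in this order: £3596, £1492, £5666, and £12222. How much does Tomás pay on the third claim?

Claim 1 — £3596: £2300 finishes the deductible; £1296 goes to coinsurance; coinsurance £1296 × 40% = £518.40. Patient pays £2818.40; OOP now £2818.40.
Claim 2 — £1492: deductible already satisfied, so patient's share is 40% × £1492 = £596.80. Patient pays £596.80; OOP now £3415.20.
Claim 3 — £5666: 40% coinsurance on £5666 = £2266.40. Patient pays £2266.40; OOP now £5681.60.

£2266.40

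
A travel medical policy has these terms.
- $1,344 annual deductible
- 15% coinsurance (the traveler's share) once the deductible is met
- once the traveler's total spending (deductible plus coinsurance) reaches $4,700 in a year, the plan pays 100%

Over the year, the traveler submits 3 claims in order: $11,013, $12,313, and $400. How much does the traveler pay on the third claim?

Claim 1 ($11,013): $1,344 to deductible, leaving $9,669; coinsurance $9,669 × 15% = $1,450.35. Traveler owes $2,794.35 (running OOP $2,794.35).
Claim 2 ($12,313): 15% coinsurance on $12,313 = $1,846.95. Traveler owes $1,846.95 (running OOP $4,641.30).
Claim 3 ($400): 15% coinsurance on $400 = $60. OOP would hit $4,701.30 > $4,700, so the cap limits the traveler to $4,700 − $4,641.30 = $58.70.

$58.70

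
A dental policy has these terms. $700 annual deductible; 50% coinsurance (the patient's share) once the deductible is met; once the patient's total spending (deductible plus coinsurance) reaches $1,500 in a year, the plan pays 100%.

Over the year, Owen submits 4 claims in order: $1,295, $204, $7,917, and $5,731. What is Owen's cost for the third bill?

$400.50

#1 ($1,295): deductible takes $700, $595 remains; coinsurance $595 × 50% = $297.50. Patient pays $997.50; OOP now $997.50.
#2 ($204): 50% coinsurance on $204 = $102. Cost to patient: $102. OOP to date $1,099.50.
#3 ($7,917): 50% coinsurance on $7,917 = $3,958.50. OOP would hit $5,058 > $1,500, so the cap limits the patient to $1,500 − $1,099.50 = $400.50.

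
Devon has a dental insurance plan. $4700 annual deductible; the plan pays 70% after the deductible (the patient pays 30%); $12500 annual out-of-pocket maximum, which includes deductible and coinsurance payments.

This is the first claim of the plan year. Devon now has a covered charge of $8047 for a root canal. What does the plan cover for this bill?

Deductible not yet touched, so the first $4700 of the bill goes to the deductible.
That leaves $8047 − $4700 = $3347 for coinsurance.
Patient's 30% share of $3347 is $1004.10.
Patient responsibility before any cap: $4700 + $1004.10 = $5704.10.
Total out-of-pocket so far would be $0 + $5704.10 = $5704.10, below the $12500 cap — no reduction.
Insurer pays the balance: $8047 − $5704.10 = $2342.90.

$2342.90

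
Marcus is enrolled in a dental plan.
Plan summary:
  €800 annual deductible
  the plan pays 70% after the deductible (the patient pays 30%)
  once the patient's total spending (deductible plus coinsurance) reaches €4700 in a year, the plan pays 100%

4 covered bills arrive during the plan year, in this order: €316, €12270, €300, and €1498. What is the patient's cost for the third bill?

Claim 1 (€316): fully absorbed by the deductible. Patient owes €316 (running OOP €316).
Claim 2 (€12270): €484 finishes the deductible; €11786 goes to coinsurance; patient's 30% is €3535.80. Patient pays €4019.80; OOP now €4335.80.
Claim 3 (€300): deductible met; 30% of €300 = €90. Patient pays €90; OOP now €4425.80.

€90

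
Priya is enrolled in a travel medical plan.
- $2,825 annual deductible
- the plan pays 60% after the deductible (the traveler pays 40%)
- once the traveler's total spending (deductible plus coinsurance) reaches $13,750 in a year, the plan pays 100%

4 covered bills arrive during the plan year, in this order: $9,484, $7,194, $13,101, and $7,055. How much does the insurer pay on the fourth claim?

$6,911.60

Claim 1 ($9,484): $2,825 finishes the deductible; $6,659 goes to coinsurance; traveler's 40% is $2,663.60. Traveler owes $5,488.60 (running OOP $5,488.60). Insurer: $9,484 − $5,488.60 = $3,995.40.
Claim 2 ($7,194): deductible met; 40% of $7,194 = $2,877.60. Traveler pays $2,877.60; OOP now $8,366.20. Insurer: $7,194 − $2,877.60 = $4,316.40.
Claim 3 ($13,101): 40% coinsurance on $13,101 = $5,240.40. Traveler pays $5,240.40; OOP now $13,606.60. Insurer: $13,101 − $5,240.40 = $7,860.60.
Claim 4 ($7,055): deductible already satisfied, so traveler's share is 40% × $7,055 = $2,822. OOP would hit $16,428.60 > $13,750, so the cap limits the traveler to $13,750 − $13,606.60 = $143.40. Plan pays $7,055 − $143.40 = $6,911.60.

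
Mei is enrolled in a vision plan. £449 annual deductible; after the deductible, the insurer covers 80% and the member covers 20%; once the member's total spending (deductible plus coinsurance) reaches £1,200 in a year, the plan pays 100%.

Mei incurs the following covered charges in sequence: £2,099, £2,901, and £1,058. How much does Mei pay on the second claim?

Bill 1, £2,099: deductible takes £449, £1,650 remains; 20% of £1,650 = £330. Member pays £779; OOP now £779.
Bill 2, £2,901: deductible already satisfied, so member's share is 20% × £2,901 = £580.20. OOP would hit £1,359.20 > £1,200, so the cap limits the member to £1,200 − £779 = £421.

£421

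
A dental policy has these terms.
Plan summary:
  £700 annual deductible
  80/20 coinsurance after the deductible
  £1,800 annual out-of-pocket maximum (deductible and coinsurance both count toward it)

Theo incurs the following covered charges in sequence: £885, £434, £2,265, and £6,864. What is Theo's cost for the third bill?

Claim 1 (£885): £700 to deductible, leaving £185; coinsurance £185 × 20% = £37. Patient owes £737 (running OOP £737).
Claim 2 (£434): 20% coinsurance on £434 = £86.80. Cost to patient: £86.80. OOP to date £823.80.
Claim 3 (£2,265): deductible met; 20% of £2,265 = £453. Patient owes £453 (running OOP £1,276.80).

£453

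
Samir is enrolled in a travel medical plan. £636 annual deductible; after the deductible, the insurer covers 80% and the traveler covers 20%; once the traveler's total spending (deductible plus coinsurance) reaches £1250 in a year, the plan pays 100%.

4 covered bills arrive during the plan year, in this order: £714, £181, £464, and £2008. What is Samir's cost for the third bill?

Claim 1 — £714: £636 finishes the deductible; £78 goes to coinsurance; 20% of £78 = £15.60. Traveler owes £651.60 (running OOP £651.60).
Claim 2 — £181: deductible met; 20% of £181 = £36.20. Cost to traveler: £36.20. OOP to date £687.80.
Claim 3 — £464: deductible already satisfied, so traveler's share is 20% × £464 = £92.80. Traveler owes £92.80 (running OOP £780.60).

£92.80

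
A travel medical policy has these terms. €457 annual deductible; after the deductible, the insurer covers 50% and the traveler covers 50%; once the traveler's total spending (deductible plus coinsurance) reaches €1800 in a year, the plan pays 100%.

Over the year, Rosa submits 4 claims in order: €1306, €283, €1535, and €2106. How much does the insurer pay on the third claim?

€767.50

Claim 1 — €1306: €457 to deductible, leaving €849; 50% of €849 = €424.50. Cost to traveler: €881.50. OOP to date €881.50. Plan pays €1306 − €881.50 = €424.50.
Claim 2 — €283: deductible already satisfied, so traveler's share is 50% × €283 = €141.50. Traveler owes €141.50 (running OOP €1023). Plan pays €283 − €141.50 = €141.50.
Claim 3 — €1535: 50% coinsurance on €1535 = €767.50. Traveler owes €767.50 (running OOP €1790.50). Plan pays €1535 − €767.50 = €767.50.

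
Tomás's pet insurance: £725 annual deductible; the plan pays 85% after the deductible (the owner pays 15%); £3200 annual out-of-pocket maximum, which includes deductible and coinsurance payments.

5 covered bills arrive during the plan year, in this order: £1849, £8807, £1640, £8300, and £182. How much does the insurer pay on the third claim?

£1394

Bill 1, £1849: deductible takes £725, £1124 remains; 15% of £1124 = £168.60. Owner pays £893.60; OOP now £893.60. Plan pays £1849 − £893.60 = £955.40.
Bill 2, £8807: deductible met; 15% of £8807 = £1321.05. Owner owes £1321.05 (running OOP £2214.65). Plan pays £8807 − £1321.05 = £7485.95.
Bill 3, £1640: deductible met; 15% of £1640 = £246. Owner owes £246 (running OOP £2460.65). Plan pays £1640 − £246 = £1394.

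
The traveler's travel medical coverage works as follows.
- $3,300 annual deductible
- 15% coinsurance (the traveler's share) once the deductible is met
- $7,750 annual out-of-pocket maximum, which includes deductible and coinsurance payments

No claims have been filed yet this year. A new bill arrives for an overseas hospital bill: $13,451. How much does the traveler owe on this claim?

$4,822.65

Deductible not yet touched, so the first $3,300 of the bill goes to the deductible.
That leaves $13,451 − $3,300 = $10,151 for coinsurance.
15% of $10,151 = $1,522.65 falls to the traveler.
So the traveler owes $3,300 + $1,522.65 = $4,822.65 before any cap.
Total out-of-pocket so far would be $0 + $4,822.65 = $4,822.65, below the $7,750 cap — no reduction.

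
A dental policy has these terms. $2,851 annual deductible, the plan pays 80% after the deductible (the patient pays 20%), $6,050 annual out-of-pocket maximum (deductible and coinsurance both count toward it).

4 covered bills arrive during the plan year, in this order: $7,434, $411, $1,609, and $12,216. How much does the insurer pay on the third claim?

$1,287.20

#1 ($7,434): $2,851 finishes the deductible; $4,583 goes to coinsurance; coinsurance $4,583 × 20% = $916.60. Patient pays $3,767.60; OOP now $3,767.60. Plan pays $7,434 − $3,767.60 = $3,666.40.
#2 ($411): 20% coinsurance on $411 = $82.20. Cost to patient: $82.20. OOP to date $3,849.80. Plan pays $411 − $82.20 = $328.80.
#3 ($1,609): deductible met; 20% of $1,609 = $321.80. Cost to patient: $321.80. OOP to date $4,171.60. Insurer: $1,609 − $321.80 = $1,287.20.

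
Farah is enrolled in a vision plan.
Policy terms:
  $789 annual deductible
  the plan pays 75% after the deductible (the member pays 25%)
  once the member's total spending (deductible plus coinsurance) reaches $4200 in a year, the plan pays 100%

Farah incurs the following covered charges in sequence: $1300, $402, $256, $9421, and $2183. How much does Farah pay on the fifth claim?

#1 ($1300): deductible takes $789, $511 remains; coinsurance $511 × 25% = $127.75. Cost to member: $916.75. OOP to date $916.75.
#2 ($402): deductible already satisfied, so member's share is 25% × $402 = $100.50. Member owes $100.50 (running OOP $1017.25).
#3 ($256): deductible met; 25% of $256 = $64. Member owes $64 (running OOP $1081.25).
#4 ($9421): 25% coinsurance on $9421 = $2355.25. Cost to member: $2355.25. OOP to date $3436.50.
#5 ($2183): deductible met; 25% of $2183 = $545.75. Member pays $545.75; OOP now $3982.25.

$545.75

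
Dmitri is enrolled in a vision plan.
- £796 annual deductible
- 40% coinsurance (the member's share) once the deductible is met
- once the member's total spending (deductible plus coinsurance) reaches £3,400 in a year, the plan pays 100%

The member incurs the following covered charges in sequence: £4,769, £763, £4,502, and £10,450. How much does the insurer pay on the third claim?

£3,792.40

Claim 1 (£4,769): £796 to deductible, leaving £3,973; member's 40% is £1,589.20. Member pays £2,385.20; OOP now £2,385.20. Plan pays £4,769 − £2,385.20 = £2,383.80.
Claim 2 (£763): 40% coinsurance on £763 = £305.20. Member pays £305.20; OOP now £2,690.40. Plan pays £763 − £305.20 = £457.80.
Claim 3 (£4,502): deductible already satisfied, so member's share is 40% × £4,502 = £1,800.80. Adding that to £2,690.40 gives £4,491.20, past the £3,400 cap; member pays only £3,400 − £2,690.40 = £709.60. Insurer: £4,502 − £709.60 = £3,792.40.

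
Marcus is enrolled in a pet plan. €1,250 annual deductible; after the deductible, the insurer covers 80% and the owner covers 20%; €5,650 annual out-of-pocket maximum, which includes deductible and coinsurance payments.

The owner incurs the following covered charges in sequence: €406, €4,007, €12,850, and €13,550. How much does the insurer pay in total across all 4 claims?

Claim 1 (€406): fully absorbed by the deductible. Owner pays €406; OOP now €406. Plan pays €406 − €406 = €0.
Claim 2 (€4,007): €844 to deductible, leaving €3,163; 20% of €3,163 = €632.60. Owner owes €1,476.60 (running OOP €1,882.60). Plan pays €4,007 − €1,476.60 = €2,530.40.
Claim 3 (€12,850): deductible met; 20% of €12,850 = €2,570. Owner pays €2,570; OOP now €4,452.60. Plan pays €12,850 − €2,570 = €10,280.
Claim 4 (€13,550): 20% coinsurance on €13,550 = €2,710. OOP would hit €7,162.60 > €5,650, so the cap limits the owner to €5,650 − €4,452.60 = €1,197.40. Insurer: €13,550 − €1,197.40 = €12,352.60.
Insurer total: €0 + €2,530.40 + €10,280 + €12,352.60 = €25,163.

€25,163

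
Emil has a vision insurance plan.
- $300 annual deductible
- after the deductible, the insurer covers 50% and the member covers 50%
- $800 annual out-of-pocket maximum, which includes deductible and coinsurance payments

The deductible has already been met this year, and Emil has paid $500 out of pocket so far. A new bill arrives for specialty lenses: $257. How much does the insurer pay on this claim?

The deductible is already satisfied, so the full bill goes to coinsurance.
50% of $257 = $128.50 falls to the member.
Year-to-date out-of-pocket becomes $500 + $128.50 = $628.50, still under the $800 maximum, so no cap applies.
The plan picks up $257 − $128.50 = $128.50.

$128.50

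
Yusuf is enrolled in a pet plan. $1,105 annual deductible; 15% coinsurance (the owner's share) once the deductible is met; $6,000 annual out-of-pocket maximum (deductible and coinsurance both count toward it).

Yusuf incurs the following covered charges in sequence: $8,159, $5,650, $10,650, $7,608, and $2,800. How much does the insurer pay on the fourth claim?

#1 ($8,159): $1,105 to deductible, leaving $7,054; coinsurance $7,054 × 15% = $1,058.10. Owner pays $2,163.10; OOP now $2,163.10. Insurer: $8,159 − $2,163.10 = $5,995.90.
#2 ($5,650): 15% coinsurance on $5,650 = $847.50. Owner owes $847.50 (running OOP $3,010.60). Insurer: $5,650 − $847.50 = $4,802.50.
#3 ($10,650): deductible already satisfied, so owner's share is 15% × $10,650 = $1,597.50. Owner pays $1,597.50; OOP now $4,608.10. Plan pays $10,650 − $1,597.50 = $9,052.50.
#4 ($7,608): deductible already satisfied, so owner's share is 15% × $7,608 = $1,141.20. Owner owes $1,141.20 (running OOP $5,749.30). Insurer: $7,608 − $1,141.20 = $6,466.80.

$6,466.80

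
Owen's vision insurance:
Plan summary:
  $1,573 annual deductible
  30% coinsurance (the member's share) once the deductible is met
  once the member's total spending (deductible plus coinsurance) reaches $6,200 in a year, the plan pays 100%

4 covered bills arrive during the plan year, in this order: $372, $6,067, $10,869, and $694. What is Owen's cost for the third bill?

$3,167.20

Claim 1 ($372): all of it applies to the deductible. Cost to member: $372. OOP to date $372.
Claim 2 ($6,067): $1,201 to deductible, leaving $4,866; member's 30% is $1,459.80. Member owes $2,660.80 (running OOP $3,032.80).
Claim 3 ($10,869): 30% coinsurance on $10,869 = $3,260.70. Adding that to $3,032.80 gives $6,293.50, past the $6,200 cap; member pays only $6,200 − $3,032.80 = $3,167.20.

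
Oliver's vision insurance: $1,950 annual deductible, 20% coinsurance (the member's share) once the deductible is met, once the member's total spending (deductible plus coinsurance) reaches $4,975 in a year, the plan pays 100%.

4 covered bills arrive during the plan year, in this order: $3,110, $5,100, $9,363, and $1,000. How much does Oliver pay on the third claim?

#1 ($3,110): deductible takes $1,950, $1,160 remains; 20% of $1,160 = $232. Member pays $2,182; OOP now $2,182.
#2 ($5,100): 20% coinsurance on $5,100 = $1,020. Cost to member: $1,020. OOP to date $3,202.
#3 ($9,363): 20% coinsurance on $9,363 = $1,872.60. Adding that to $3,202 gives $5,074.60, past the $4,975 cap; member pays only $4,975 − $3,202 = $1,773.

$1,773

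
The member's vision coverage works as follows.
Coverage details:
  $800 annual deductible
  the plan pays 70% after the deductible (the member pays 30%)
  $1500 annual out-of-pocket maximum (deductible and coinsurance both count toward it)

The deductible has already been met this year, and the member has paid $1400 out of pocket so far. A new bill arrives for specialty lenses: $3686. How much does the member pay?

$100

The deductible is already satisfied, so the full bill goes to coinsurance.
Coinsurance: $3686 × 30% = $1105.80.
Year-to-date out-of-pocket would reach $1400 + $1105.80 = $2505.80, above the $1500 maximum, so the member pays only $1500 − $1400 = $100.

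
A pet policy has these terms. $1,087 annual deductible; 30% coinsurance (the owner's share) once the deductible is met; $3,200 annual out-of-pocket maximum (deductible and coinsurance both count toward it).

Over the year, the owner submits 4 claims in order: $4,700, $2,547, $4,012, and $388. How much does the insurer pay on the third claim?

$3,747

Claim 1 — $4,700: $1,087 finishes the deductible; $3,613 goes to coinsurance; 30% of $3,613 = $1,083.90. Owner pays $2,170.90; OOP now $2,170.90. Insurer: $4,700 − $2,170.90 = $2,529.10.
Claim 2 — $2,547: deductible already satisfied, so owner's share is 30% × $2,547 = $764.10. Owner owes $764.10 (running OOP $2,935). Insurer: $2,547 − $764.10 = $1,782.90.
Claim 3 — $4,012: 30% coinsurance on $4,012 = $1,203.60. Adding that to $2,935 gives $4,138.60, past the $3,200 cap; owner pays only $3,200 − $2,935 = $265. Insurer: $4,012 − $265 = $3,747.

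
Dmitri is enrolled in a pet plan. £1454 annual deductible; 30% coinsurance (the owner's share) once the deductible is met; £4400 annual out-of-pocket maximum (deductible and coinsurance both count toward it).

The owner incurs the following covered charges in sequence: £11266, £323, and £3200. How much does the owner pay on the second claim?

£2.40

Claim 1 (£11266): £1454 to deductible, leaving £9812; 30% of £9812 = £2943.60. Owner owes £4397.60 (running OOP £4397.60).
Claim 2 (£323): 30% coinsurance on £323 = £96.90. OOP would hit £4494.50 > £4400, so the cap limits the owner to £4400 − £4397.60 = £2.40.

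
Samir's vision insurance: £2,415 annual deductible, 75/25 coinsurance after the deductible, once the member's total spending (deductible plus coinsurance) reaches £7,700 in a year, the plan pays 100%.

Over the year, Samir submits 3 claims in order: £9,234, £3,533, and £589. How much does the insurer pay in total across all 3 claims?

£8,205.75

Claim 1 — £9,234: deductible takes £2,415, £6,819 remains; member's 25% is £1,704.75. Cost to member: £4,119.75. OOP to date £4,119.75. Plan pays £9,234 − £4,119.75 = £5,114.25.
Claim 2 — £3,533: deductible already satisfied, so member's share is 25% × £3,533 = £883.25. Member owes £883.25 (running OOP £5,003). Insurer: £3,533 − £883.25 = £2,649.75.
Claim 3 — £589: deductible already satisfied, so member's share is 25% × £589 = £147.25. Member pays £147.25; OOP now £5,150.25. Insurer: £589 − £147.25 = £441.75.
Insurer total = bills − member's total = £13,356 − £5,150.25 = £8,205.75.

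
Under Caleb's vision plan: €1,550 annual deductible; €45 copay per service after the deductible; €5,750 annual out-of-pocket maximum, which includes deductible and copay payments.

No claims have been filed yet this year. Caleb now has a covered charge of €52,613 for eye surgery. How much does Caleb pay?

Deductible not yet touched, so the first €1,550 of the bill goes to the deductible.
That leaves €52,613 − €1,550 = €51,063 for the copay.
Copay on this service: €45.
Member responsibility before any cap: €1,550 + €45 = €1,595.
Year-to-date out-of-pocket becomes €0 + €1,595 = €1,595, still under the €5,750 maximum, so no cap applies.

€1,595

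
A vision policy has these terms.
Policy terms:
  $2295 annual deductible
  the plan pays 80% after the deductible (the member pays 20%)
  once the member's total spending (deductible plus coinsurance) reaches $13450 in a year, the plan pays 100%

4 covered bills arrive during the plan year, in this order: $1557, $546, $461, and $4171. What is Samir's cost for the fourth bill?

$834.20

Claim 1 — $1557: all of it applies to the deductible. Cost to member: $1557. OOP to date $1557.
Claim 2 — $546: fully absorbed by the deductible. Cost to member: $546. OOP to date $2103.
Claim 3 — $461: $192 to deductible, leaving $269; coinsurance $269 × 20% = $53.80. Member pays $245.80; OOP now $2348.80.
Claim 4 — $4171: deductible already satisfied, so member's share is 20% × $4171 = $834.20. Member owes $834.20 (running OOP $3183).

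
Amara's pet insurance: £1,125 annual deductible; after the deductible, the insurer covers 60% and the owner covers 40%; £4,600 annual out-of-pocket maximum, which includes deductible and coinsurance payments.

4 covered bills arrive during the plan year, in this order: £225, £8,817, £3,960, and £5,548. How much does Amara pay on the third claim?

Claim 1 (£225): entire amount goes to the deductible. Cost to owner: £225. OOP to date £225.
Claim 2 (£8,817): £900 finishes the deductible; £7,917 goes to coinsurance; 40% of £7,917 = £3,166.80. Owner owes £4,066.80 (running OOP £4,291.80).
Claim 3 (£3,960): deductible met; 40% of £3,960 = £1,584. Adding that to £4,291.80 gives £5,875.80, past the £4,600 cap; owner pays only £4,600 − £4,291.80 = £308.20.

£308.20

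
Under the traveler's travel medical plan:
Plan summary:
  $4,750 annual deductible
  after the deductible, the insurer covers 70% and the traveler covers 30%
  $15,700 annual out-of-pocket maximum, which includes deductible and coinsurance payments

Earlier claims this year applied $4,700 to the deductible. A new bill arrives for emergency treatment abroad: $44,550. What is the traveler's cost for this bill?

$11,000

Deductible still to meet: $4,750 − $4,700 = $50.
That leaves $44,550 − $50 = $44,500 for coinsurance.
Coinsurance: $44,500 × 30% = $13,350.
So the traveler owes $50 + $13,350 = $13,400 before any cap.
Adding $13,400 to the $4,700 already spent would give $18,100, which exceeds the $15,700 cap; the traveler pays just $15,700 − $4,700 = $11,000.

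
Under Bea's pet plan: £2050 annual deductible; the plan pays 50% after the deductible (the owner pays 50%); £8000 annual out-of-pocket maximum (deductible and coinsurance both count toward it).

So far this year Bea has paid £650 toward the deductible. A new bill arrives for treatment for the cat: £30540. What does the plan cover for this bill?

£23190

£650 of the £2050 deductible is already met, leaving £1400.
The remaining £29140 (= £30540 − £1400) moves to coinsurance.
Coinsurance: £29140 × 50% = £14570.
Owner responsibility before any cap: £1400 + £14570 = £15970.
Year-to-date out-of-pocket would reach £650 + £15970 = £16620, above the £8000 maximum, so the owner pays only £8000 − £650 = £7350.
The plan picks up £30540 − £7350 = £23190.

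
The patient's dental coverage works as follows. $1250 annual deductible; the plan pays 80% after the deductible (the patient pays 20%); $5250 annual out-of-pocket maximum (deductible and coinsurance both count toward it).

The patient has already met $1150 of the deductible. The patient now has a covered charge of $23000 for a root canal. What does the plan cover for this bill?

$18900

Remaining deductible: $1250 − $1150 = $100.
That leaves $23000 − $100 = $22900 for coinsurance.
Patient's 20% share of $22900 is $4580.
So the patient owes $100 + $4580 = $4680 before any cap.
Adding $4680 to the $1150 already spent would give $5830, which exceeds the $5250 cap; the patient pays just $5250 − $1150 = $4100.
Insurer pays the balance: $23000 − $4100 = $18900.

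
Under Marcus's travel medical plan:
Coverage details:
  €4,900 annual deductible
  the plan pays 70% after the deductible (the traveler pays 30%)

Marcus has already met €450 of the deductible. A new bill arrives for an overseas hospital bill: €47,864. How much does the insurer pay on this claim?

€30,389.80

Remaining deductible: €4,900 − €450 = €4,450.
The remaining €43,414 (= €47,864 − €4,450) moves to coinsurance.
Traveler's 30% share of €43,414 is €13,024.20.
Traveler responsibility: €4,450 + €13,024.20 = €17,474.20.
The plan picks up €47,864 − €17,474.20 = €30,389.80.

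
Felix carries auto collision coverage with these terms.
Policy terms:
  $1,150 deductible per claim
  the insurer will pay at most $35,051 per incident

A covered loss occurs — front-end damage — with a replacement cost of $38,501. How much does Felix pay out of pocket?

Less the $1,150 deductible: $38,501 − $1,150 = $37,351.
The $35,051 per-incident cap binds; insurer pays $35,051.
Driver's share is the uncovered remainder: $38,501 − $35,051 = $3,450.

$3,450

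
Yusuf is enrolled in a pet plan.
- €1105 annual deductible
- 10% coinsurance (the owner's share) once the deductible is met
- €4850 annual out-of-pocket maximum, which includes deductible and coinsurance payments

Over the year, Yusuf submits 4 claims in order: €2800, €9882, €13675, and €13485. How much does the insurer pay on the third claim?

#1 (€2800): deductible takes €1105, €1695 remains; owner's 10% is €169.50. Owner pays €1274.50; OOP now €1274.50. Insurer: €2800 − €1274.50 = €1525.50.
#2 (€9882): 10% coinsurance on €9882 = €988.20. Owner owes €988.20 (running OOP €2262.70). Plan pays €9882 − €988.20 = €8893.80.
#3 (€13675): deductible met; 10% of €13675 = €1367.50. Owner owes €1367.50 (running OOP €3630.20). Plan pays €13675 − €1367.50 = €12307.50.

€12307.50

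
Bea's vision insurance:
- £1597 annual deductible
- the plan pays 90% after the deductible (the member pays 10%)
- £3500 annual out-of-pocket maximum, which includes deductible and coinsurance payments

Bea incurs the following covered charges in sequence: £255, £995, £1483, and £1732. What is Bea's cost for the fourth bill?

£173.20

#1 (£255): fully absorbed by the deductible. Member pays £255; OOP now £255.
#2 (£995): fully absorbed by the deductible. Cost to member: £995. OOP to date £1250.
#3 (£1483): £347 finishes the deductible; £1136 goes to coinsurance; coinsurance £1136 × 10% = £113.60. Member owes £460.60 (running OOP £1710.60).
#4 (£1732): 10% coinsurance on £1732 = £173.20. Member pays £173.20; OOP now £1883.80.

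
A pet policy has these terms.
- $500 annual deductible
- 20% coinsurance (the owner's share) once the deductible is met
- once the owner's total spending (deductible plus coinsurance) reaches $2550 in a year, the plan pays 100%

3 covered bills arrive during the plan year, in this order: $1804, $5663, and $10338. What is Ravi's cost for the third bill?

Bill 1, $1804: $500 to deductible, leaving $1304; 20% of $1304 = $260.80. Owner pays $760.80; OOP now $760.80.
Bill 2, $5663: deductible already satisfied, so owner's share is 20% × $5663 = $1132.60. Owner pays $1132.60; OOP now $1893.40.
Bill 3, $10338: deductible already satisfied, so owner's share is 20% × $10338 = $2067.60. Adding that to $1893.40 gives $3961, past the $2550 cap; owner pays only $2550 − $1893.40 = $656.60.

$656.60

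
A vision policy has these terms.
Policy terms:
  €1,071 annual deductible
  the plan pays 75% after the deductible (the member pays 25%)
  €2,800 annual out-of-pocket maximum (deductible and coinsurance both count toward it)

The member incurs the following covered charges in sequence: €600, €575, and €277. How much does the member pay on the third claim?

€69.25

Bill 1, €600: all of it applies to the deductible. Cost to member: €600. OOP to date €600.
Bill 2, €575: deductible takes €471, €104 remains; coinsurance €104 × 25% = €26. Member owes €497 (running OOP €1,097).
Bill 3, €277: deductible already satisfied, so member's share is 25% × €277 = €69.25. Member owes €69.25 (running OOP €1,166.25).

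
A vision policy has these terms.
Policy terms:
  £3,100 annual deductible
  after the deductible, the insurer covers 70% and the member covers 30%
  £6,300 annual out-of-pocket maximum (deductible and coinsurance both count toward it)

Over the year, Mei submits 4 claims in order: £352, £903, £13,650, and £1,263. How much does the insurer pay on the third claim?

Claim 1 — £352: entire amount goes to the deductible. Member owes £352 (running OOP £352). Plan pays £352 − £352 = £0.
Claim 2 — £903: fully absorbed by the deductible. Member pays £903; OOP now £1,255. Plan pays £903 − £903 = £0.
Claim 3 — £13,650: £1,845 finishes the deductible; £11,805 goes to coinsurance; member's 30% is £3,541.50. Deductible plus coinsurance: £1,845 + £3,541.50 = £5,386.50. OOP would hit £6,641.50 > £6,300, so the cap limits the member to £6,300 − £1,255 = £5,045. Plan pays £13,650 − £5,045 = £8,605.

£8,605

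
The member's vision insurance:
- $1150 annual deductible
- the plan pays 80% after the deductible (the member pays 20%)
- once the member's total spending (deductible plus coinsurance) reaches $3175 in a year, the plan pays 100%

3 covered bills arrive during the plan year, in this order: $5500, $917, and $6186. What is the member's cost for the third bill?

$971.60

Claim 1 — $5500: deductible takes $1150, $4350 remains; coinsurance $4350 × 20% = $870. Cost to member: $2020. OOP to date $2020.
Claim 2 — $917: 20% coinsurance on $917 = $183.40. Cost to member: $183.40. OOP to date $2203.40.
Claim 3 — $6186: deductible already satisfied, so member's share is 20% × $6186 = $1237.20. OOP would hit $3440.60 > $3175, so the cap limits the member to $3175 − $2203.40 = $971.60.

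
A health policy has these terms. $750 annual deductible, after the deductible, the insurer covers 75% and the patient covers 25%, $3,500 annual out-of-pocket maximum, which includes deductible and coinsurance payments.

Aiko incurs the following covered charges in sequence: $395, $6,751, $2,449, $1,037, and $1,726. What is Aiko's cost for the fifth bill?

$279.50

Bill 1, $395: fully absorbed by the deductible. Patient owes $395 (running OOP $395).
Bill 2, $6,751: $355 finishes the deductible; $6,396 goes to coinsurance; 25% of $6,396 = $1,599. Patient owes $1,954 (running OOP $2,349).
Bill 3, $2,449: 25% coinsurance on $2,449 = $612.25. Patient owes $612.25 (running OOP $2,961.25).
Bill 4, $1,037: deductible already satisfied, so patient's share is 25% × $1,037 = $259.25. Cost to patient: $259.25. OOP to date $3,220.50.
Bill 5, $1,726: deductible met; 25% of $1,726 = $431.50. Adding that to $3,220.50 gives $3,652, past the $3,500 cap; patient pays only $3,500 − $3,220.50 = $279.50.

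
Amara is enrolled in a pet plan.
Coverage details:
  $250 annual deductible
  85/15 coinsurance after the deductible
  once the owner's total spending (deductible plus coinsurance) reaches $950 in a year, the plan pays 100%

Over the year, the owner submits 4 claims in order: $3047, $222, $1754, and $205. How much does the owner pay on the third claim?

$247.15

Claim 1 ($3047): deductible takes $250, $2797 remains; 15% of $2797 = $419.55. Owner pays $669.55; OOP now $669.55.
Claim 2 ($222): deductible already satisfied, so owner's share is 15% × $222 = $33.30. Owner owes $33.30 (running OOP $702.85).
Claim 3 ($1754): deductible met; 15% of $1754 = $263.10. Adding that to $702.85 gives $965.95, past the $950 cap; owner pays only $950 − $702.85 = $247.15.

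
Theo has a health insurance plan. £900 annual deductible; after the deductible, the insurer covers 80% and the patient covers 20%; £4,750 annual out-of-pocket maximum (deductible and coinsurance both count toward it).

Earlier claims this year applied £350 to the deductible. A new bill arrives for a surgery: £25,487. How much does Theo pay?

Deductible still to meet: £900 − £350 = £550.
After the £550 deductible portion, £25,487 − £550 = £24,937 is subject to coinsurance.
Patient's 20% share of £24,937 is £4,987.40.
That puts the patient's cost at £550 + £4,987.40 = £5,537.40 before any cap.
Adding £5,537.40 to the £350 already spent would give £5,887.40, which exceeds the £4,750 cap; the patient pays just £4,750 − £350 = £4,400.

£4,400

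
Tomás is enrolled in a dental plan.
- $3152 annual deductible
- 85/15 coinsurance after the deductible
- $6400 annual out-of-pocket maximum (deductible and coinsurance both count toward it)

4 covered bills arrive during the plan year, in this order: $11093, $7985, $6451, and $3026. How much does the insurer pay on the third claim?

$5591.90

Claim 1 ($11093): $3152 to deductible, leaving $7941; patient's 15% is $1191.15. Patient owes $4343.15 (running OOP $4343.15). Insurer: $11093 − $4343.15 = $6749.85.
Claim 2 ($7985): deductible met; 15% of $7985 = $1197.75. Cost to patient: $1197.75. OOP to date $5540.90. Insurer: $7985 − $1197.75 = $6787.25.
Claim 3 ($6451): 15% coinsurance on $6451 = $967.65. Adding that to $5540.90 gives $6508.55, past the $6400 cap; patient pays only $6400 − $5540.90 = $859.10. Plan pays $6451 − $859.10 = $5591.90.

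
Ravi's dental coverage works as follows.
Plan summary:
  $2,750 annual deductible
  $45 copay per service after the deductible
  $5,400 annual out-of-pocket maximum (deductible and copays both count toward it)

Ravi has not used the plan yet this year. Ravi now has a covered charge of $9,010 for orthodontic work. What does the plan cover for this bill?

$6,215

Deductible not yet touched, so the first $2,750 of the bill goes to the deductible.
After the $2,750 deductible portion, $9,010 − $2,750 = $6,260 is subject to the copay.
Copay on this service: $45.
So the patient owes $2,750 + $45 = $2,795 before any cap.
Total out-of-pocket so far would be $0 + $2,795 = $2,795, below the $5,400 cap — no reduction.
The plan picks up $9,010 − $2,795 = $6,215.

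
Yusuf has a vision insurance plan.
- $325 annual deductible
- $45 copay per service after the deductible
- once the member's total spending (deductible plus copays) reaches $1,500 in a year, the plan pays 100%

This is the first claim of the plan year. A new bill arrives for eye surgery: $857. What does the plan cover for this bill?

Deductible not yet touched, so the first $325 of the bill goes to the deductible.
The remaining $532 (= $857 − $325) moves to the copay.
Copay on this service: $45.
That puts the member's cost at $325 + $45 = $370 before any cap.
Total out-of-pocket so far would be $0 + $370 = $370, below the $1,500 cap — no reduction.
Insurer pays the balance: $857 − $370 = $487.

$487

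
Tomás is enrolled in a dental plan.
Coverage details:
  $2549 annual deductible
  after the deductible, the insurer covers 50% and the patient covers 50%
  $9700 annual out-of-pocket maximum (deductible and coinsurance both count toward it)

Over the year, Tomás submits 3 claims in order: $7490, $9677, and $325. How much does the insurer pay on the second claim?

$4996.50

#1 ($7490): $2549 finishes the deductible; $4941 goes to coinsurance; patient's 50% is $2470.50. Cost to patient: $5019.50. OOP to date $5019.50. Plan pays $7490 − $5019.50 = $2470.50.
#2 ($9677): deductible already satisfied, so patient's share is 50% × $9677 = $4838.50. That would push OOP to $9858, over the $9700 cap, so patient pays $9700 − $5019.50 = $4680.50. Plan pays $9677 − $4680.50 = $4996.50.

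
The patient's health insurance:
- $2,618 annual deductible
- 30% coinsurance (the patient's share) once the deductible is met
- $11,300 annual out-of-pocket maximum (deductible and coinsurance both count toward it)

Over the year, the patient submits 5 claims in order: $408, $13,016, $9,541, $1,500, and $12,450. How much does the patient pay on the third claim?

#1 ($408): all of it applies to the deductible. Cost to patient: $408. OOP to date $408.
#2 ($13,016): $2,210 to deductible, leaving $10,806; patient's 30% is $3,241.80. Patient owes $5,451.80 (running OOP $5,859.80).
#3 ($9,541): 30% coinsurance on $9,541 = $2,862.30. Patient owes $2,862.30 (running OOP $8,722.10).

$2,862.30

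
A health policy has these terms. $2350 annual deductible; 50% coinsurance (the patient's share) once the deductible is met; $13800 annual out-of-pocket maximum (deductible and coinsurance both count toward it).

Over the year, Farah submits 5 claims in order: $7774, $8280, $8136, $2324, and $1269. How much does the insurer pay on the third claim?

$4068

#1 ($7774): $2350 finishes the deductible; $5424 goes to coinsurance; patient's 50% is $2712. Cost to patient: $5062. OOP to date $5062. Insurer: $7774 − $5062 = $2712.
#2 ($8280): 50% coinsurance on $8280 = $4140. Patient owes $4140 (running OOP $9202). Plan pays $8280 − $4140 = $4140.
#3 ($8136): deductible met; 50% of $8136 = $4068. Cost to patient: $4068. OOP to date $13270. Insurer: $8136 − $4068 = $4068.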